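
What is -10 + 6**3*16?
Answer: 3446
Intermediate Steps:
-10 + 6**3*16 = -10 + 216*16 = -10 + 3456 = 3446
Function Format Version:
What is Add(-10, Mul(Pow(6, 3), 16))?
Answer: 3446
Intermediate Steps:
Add(-10, Mul(Pow(6, 3), 16)) = Add(-10, Mul(216, 16)) = Add(-10, 3456) = 3446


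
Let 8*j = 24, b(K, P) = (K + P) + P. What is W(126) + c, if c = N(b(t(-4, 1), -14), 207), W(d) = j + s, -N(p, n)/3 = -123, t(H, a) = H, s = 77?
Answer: 449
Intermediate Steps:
b(K, P) = K + 2*P
j = 3 (j = (⅛)*24 = 3)
N(p, n) = 369 (N(p, n) = -3*(-123) = 369)
W(d) = 80 (W(d) = 3 + 77 = 80)
c = 369
W(126) + c = 80 + 369 = 449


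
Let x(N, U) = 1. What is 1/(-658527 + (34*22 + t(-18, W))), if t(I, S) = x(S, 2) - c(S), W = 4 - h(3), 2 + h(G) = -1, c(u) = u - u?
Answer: -1/657778 ≈ -1.5203e-6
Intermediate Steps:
c(u) = 0
h(G) = -3 (h(G) = -2 - 1 = -3)
W = 7 (W = 4 - 1*(-3) = 4 + 3 = 7)
t(I, S) = 1 (t(I, S) = 1 - 1*0 = 1 + 0 = 1)
1/(-658527 + (34*22 + t(-18, W))) = 1/(-658527 + (34*22 + 1)) = 1/(-658527 + (748 + 1)) = 1/(-658527 + 749) = 1/(-657778) = -1/657778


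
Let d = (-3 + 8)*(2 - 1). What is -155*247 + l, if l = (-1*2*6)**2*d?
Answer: -37565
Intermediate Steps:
d = 5 (d = 5*1 = 5)
l = 720 (l = (-1*2*6)**2*5 = (-2*6)**2*5 = (-12)**2*5 = 144*5 = 720)
-155*247 + l = -155*247 + 720 = -38285 + 720 = -37565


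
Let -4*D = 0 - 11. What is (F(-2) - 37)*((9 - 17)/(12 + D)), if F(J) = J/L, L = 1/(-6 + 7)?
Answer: 1248/59 ≈ 21.153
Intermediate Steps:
D = 11/4 (D = -(0 - 11)/4 = -¼*(-11) = 11/4 ≈ 2.7500)
L = 1 (L = 1/1 = 1)
F(J) = J (F(J) = J/1 = J*1 = J)
(F(-2) - 37)*((9 - 17)/(12 + D)) = (-2 - 37)*((9 - 17)/(12 + 11/4)) = -(-312)/59/4 = -(-312)*4/59 = -39*(-32/59) = 1248/59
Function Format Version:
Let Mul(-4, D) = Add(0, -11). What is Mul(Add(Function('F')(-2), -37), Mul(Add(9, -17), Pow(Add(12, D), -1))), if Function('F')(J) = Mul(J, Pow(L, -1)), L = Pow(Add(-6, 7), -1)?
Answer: Rational(1248, 59) ≈ 21.153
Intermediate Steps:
D = Rational(11, 4) (D = Mul(Rational(-1, 4), Add(0, -11)) = Mul(Rational(-1, 4), -11) = Rational(11, 4) ≈ 2.7500)
L = 1 (L = Pow(1, -1) = 1)
Function('F')(J) = J (Function('F')(J) = Mul(J, Pow(1, -1)) = Mul(J, 1) = J)
Mul(Add(Function('F')(-2), -37), Mul(Add(9, -17), Pow(Add(12, D), -1))) = Mul(Add(-2, -37), Mul(Add(9, -17), Pow(Add(12, Rational(11, 4)), -1))) = Mul(-39, Mul(-8, Pow(Rational(59, 4), -1))) = Mul(-39, Mul(-8, Rational(4, 59))) = Mul(-39, Rational(-32, 59)) = Rational(1248, 59)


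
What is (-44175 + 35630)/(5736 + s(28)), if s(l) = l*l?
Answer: -1709/1304 ≈ -1.3106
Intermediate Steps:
s(l) = l**2
(-44175 + 35630)/(5736 + s(28)) = (-44175 + 35630)/(5736 + 28**2) = -8545/(5736 + 784) = -8545/6520 = -8545*1/6520 = -1709/1304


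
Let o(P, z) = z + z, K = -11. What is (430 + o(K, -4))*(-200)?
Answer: -84400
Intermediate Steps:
o(P, z) = 2*z
(430 + o(K, -4))*(-200) = (430 + 2*(-4))*(-200) = (430 - 8)*(-200) = 422*(-200) = -84400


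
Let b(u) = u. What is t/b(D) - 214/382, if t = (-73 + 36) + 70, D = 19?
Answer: 4270/3629 ≈ 1.1766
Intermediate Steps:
t = 33 (t = -37 + 70 = 33)
t/b(D) - 214/382 = 33/19 - 214/382 = 33*(1/19) - 214*1/382 = 33/19 - 107/191 = 4270/3629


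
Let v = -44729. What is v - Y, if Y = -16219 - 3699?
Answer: -24811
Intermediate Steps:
Y = -19918
v - Y = -44729 - 1*(-19918) = -44729 + 19918 = -24811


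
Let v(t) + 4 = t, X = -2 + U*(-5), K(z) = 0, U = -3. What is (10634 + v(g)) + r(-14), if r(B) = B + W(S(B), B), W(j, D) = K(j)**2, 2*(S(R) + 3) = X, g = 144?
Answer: 10760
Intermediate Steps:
X = 13 (X = -2 - 3*(-5) = -2 + 15 = 13)
v(t) = -4 + t
S(R) = 7/2 (S(R) = -3 + (1/2)*13 = -3 + 13/2 = 7/2)
W(j, D) = 0 (W(j, D) = 0**2 = 0)
r(B) = B (r(B) = B + 0 = B)
(10634 + v(g)) + r(-14) = (10634 + (-4 + 144)) - 14 = (10634 + 140) - 14 = 10774 - 14 = 10760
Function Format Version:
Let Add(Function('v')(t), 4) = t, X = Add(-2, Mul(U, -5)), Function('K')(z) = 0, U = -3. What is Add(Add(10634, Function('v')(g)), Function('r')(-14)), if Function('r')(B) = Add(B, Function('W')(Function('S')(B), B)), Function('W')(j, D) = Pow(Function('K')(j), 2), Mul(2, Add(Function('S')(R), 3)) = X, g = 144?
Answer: 10760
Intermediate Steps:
X = 13 (X = Add(-2, Mul(-3, -5)) = Add(-2, 15) = 13)
Function('v')(t) = Add(-4, t)
Function('S')(R) = Rational(7, 2) (Function('S')(R) = Add(-3, Mul(Rational(1, 2), 13)) = Add(-3, Rational(13, 2)) = Rational(7, 2))
Function('W')(j, D) = 0 (Function('W')(j, D) = Pow(0, 2) = 0)
Function('r')(B) = B (Function('r')(B) = Add(B, 0) = B)
Add(Add(10634, Function('v')(g)), Function('r')(-14)) = Add(Add(10634, Add(-4, 144)), -14) = Add(Add(10634, 140), -14) = Add(10774, -14) = 10760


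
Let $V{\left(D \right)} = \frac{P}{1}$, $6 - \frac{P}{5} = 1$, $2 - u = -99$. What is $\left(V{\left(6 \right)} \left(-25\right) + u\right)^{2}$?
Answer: $274576$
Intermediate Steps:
$u = 101$ ($u = 2 - -99 = 2 + 99 = 101$)
$P = 25$ ($P = 30 - 5 = 25$)
$V{\left(D \right)} = 25$ ($V{\left(D \right)} = \frac{25}{1} = 25 \cdot 1 = 25$)
$\left(V{\left(6 \right)} \left(-25\right) + u\right)^{2} = \left(25 \left(-25\right) + 101\right)^{2} = \left(-625 + 101\right)^{2} = \left(-524\right)^{2} = 274576$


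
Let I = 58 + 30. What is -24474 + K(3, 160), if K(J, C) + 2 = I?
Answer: -24388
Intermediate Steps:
I = 88
K(J, C) = 86 (K(J, C) = -2 + 88 = 86)
-24474 + K(3, 160) = -24474 + 86 = -24388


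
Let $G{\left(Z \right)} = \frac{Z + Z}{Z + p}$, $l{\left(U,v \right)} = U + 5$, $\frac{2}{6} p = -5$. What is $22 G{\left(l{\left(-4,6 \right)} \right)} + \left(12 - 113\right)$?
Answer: $- \frac{729}{7} \approx -104.14$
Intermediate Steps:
$p = -15$ ($p = 3 \left(-5\right) = -15$)
$l{\left(U,v \right)} = 5 + U$
$G{\left(Z \right)} = \frac{2 Z}{-15 + Z}$ ($G{\left(Z \right)} = \frac{Z + Z}{Z - 15} = \frac{2 Z}{-15 + Z}$)
$22 G{\left(l{\left(-4,6 \right)} \right)} + \left(12 - 113\right) = 22 \frac{2 \left(5 - 4\right)}{-15 + \left(5 - 4\right)} + \left(12 - 113\right) = 22 \cdot 2 \cdot 1 \frac{1}{-15 + 1} + \left(12 - 113\right) = 22 \cdot 2 \cdot 1 \frac{1}{-14} - 101 = 22 \cdot 2 \cdot 1 \left(- \frac{1}{14}\right) - 101 = 22 \left(- \frac{1}{7}\right) - 101 = - \frac{22}{7} - 101 = - \frac{729}{7}$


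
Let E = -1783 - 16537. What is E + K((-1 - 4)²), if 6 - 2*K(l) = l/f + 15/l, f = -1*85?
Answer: -1556958/85 ≈ -18317.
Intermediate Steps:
f = -85
K(l) = 3 - 15/(2*l) + l/170 (K(l) = 3 - (l/(-85) + 15/l)/2 = 3 - (l*(-1/85) + 15/l)/2 = 3 - (-l/85 + 15/l)/2 = 3 - (15/l - l/85)/2 = 3 + (-15/(2*l) + l/170) = 3 - 15/(2*l) + l/170)
E = -18320
E + K((-1 - 4)²) = -18320 + (-1275 + (-1 - 4)²*(510 + (-1 - 4)²))/(170*((-1 - 4)²)) = -18320 + (-1275 + (-5)²*(510 + (-5)²))/(170*((-5)²)) = -18320 + (1/170)*(-1275 + 25*(510 + 25))/25 = -18320 + (1/170)*(1/25)*(-1275 + 25*535) = -18320 + (1/170)*(1/25)*(-1275 + 13375) = -18320 + (1/170)*(1/25)*12100 = -18320 + 242/85 = -1556958/85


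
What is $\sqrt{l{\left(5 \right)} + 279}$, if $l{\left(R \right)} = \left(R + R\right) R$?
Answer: $\sqrt{329} \approx 18.138$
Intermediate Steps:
$l{\left(R \right)} = 2 R^{2}$ ($l{\left(R \right)} = 2 R R = 2 R^{2}$)
$\sqrt{l{\left(5 \right)} + 279} = \sqrt{2 \cdot 5^{2} + 279} = \sqrt{2 \cdot 25 + 279} = \sqrt{50 + 279} = \sqrt{329}$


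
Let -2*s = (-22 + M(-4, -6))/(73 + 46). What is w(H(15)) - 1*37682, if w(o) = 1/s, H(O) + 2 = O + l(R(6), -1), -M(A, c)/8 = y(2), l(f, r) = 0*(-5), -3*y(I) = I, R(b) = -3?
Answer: -941693/25 ≈ -37668.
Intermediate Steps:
y(I) = -I/3
l(f, r) = 0
M(A, c) = 16/3 (M(A, c) = -(-8)*2/3 = -8*(-⅔) = 16/3)
H(O) = -2 + O (H(O) = -2 + (O + 0) = -2 + O)
s = 25/357 (s = -(-22 + 16/3)/(2*(73 + 46)) = -(-25)/(3*119) = -½*(-50/357) = 25/357 ≈ 0.070028)
w(o) = 357/25 (w(o) = 1/(25/357) = 357/25)
w(H(15)) - 1*37682 = 357/25 - 1*37682 = 357/25 - 37682 = -941693/25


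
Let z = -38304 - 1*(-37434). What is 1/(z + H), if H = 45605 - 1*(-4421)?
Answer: 1/49156 ≈ 2.0343e-5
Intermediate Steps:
H = 50026 (H = 45605 + 4421 = 50026)
z = -870 (z = -38304 + 37434 = -870)
1/(z + H) = 1/(-870 + 50026) = 1/49156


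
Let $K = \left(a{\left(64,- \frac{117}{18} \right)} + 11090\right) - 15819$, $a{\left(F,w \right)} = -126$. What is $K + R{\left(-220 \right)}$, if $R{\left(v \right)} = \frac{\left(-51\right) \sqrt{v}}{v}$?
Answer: $-4855 + \frac{51 i \sqrt{55}}{110} \approx -4855.0 + 3.4384 i$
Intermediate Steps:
$K = -4855$ ($K = \left(-126 + 11090\right) - 15819 = 10964 - 15819 = -4855$)
$R{\left(v \right)} = - \frac{51}{\sqrt{v}}$
$K + R{\left(-220 \right)} = -4855 - \frac{51}{2 i \sqrt{55}} = -4855 - 51 \left(- \frac{i \sqrt{55}}{110}\right) = -4855 + \frac{51 i \sqrt{55}}{110}$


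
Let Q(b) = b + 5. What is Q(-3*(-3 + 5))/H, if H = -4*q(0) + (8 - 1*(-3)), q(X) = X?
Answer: -1/11 ≈ -0.090909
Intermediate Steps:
H = 11 (H = -4*0 + (8 - 1*(-3)) = 0 + (8 + 3) = 0 + 11 = 11)
Q(b) = 5 + b
Q(-3*(-3 + 5))/H = (5 - 3*(-3 + 5))/11 = (5 - 3*2)*(1/11) = (5 - 6)*(1/11) = -1*1/11 = -1/11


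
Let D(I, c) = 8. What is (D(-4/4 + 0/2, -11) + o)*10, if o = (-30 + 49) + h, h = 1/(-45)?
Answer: 2428/9 ≈ 269.78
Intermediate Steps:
h = -1/45 ≈ -0.022222
o = 854/45 (o = (-30 + 49) - 1/45 = 19 - 1/45 = 854/45 ≈ 18.978)
(D(-4/4 + 0/2, -11) + o)*10 = (8 + 854/45)*10 = (1214/45)*10 = 2428/9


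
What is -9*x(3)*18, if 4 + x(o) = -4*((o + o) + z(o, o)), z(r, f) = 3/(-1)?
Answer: 2592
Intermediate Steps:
z(r, f) = -3 (z(r, f) = 3*(-1) = -3)
x(o) = 8 - 8*o (x(o) = -4 - 4*((o + o) - 3) = -4 - 4*(2*o - 3) = -4 - 4*(-3 + 2*o) = -4 + (12 - 8*o) = 8 - 8*o)
-9*x(3)*18 = -9*(8 - 8*3)*18 = -9*(8 - 24)*18 = -9*(-16)*18 = 144*18 = 2592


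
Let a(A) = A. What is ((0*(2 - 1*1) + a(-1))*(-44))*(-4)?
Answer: -176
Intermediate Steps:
((0*(2 - 1*1) + a(-1))*(-44))*(-4) = ((0*(2 - 1*1) - 1)*(-44))*(-4) = ((0*(2 - 1) - 1)*(-44))*(-4) = ((0*1 - 1)*(-44))*(-4) = ((0 - 1)*(-44))*(-4) = -1*(-44)*(-4) = 44*(-4) = -176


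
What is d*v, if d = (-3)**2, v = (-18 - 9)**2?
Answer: 6561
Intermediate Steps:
v = 729 (v = (-27)**2 = 729)
d = 9
d*v = 9*729 = 6561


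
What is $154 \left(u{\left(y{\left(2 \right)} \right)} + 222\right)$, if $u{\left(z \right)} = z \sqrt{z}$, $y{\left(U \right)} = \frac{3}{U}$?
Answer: $34188 + \frac{231 \sqrt{6}}{2} \approx 34471.0$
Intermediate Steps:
$u{\left(z \right)} = z^{\frac{3}{2}}$
$154 \left(u{\left(y{\left(2 \right)} \right)} + 222\right) = 154 \left(\left(\frac{3}{2}\right)^{\frac{3}{2}} + 222\right) = 154 \left(\frac{3 \sqrt{6}}{4} + 222\right) = 154 \left(222 + \frac{3 \sqrt{6}}{4}\right) = 34188 + \frac{231 \sqrt{6}}{2}$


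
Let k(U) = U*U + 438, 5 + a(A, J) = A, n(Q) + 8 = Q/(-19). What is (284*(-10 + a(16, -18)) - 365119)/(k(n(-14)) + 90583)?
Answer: -26341087/6575525 ≈ -4.0059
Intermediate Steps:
n(Q) = -8 - Q/19 (n(Q) = -8 + Q/(-19) = -8 + Q*(-1/19) = -8 - Q/19)
a(A, J) = -5 + A
k(U) = 438 + U² (k(U) = U² + 438 = 438 + U²)
(284*(-10 + a(16, -18)) - 365119)/(k(n(-14)) + 90583) = (284*(-10 + (-5 + 16)) - 365119)/((438 + (-8 - 1/19*(-14))²) + 90583) = (284*(-10 + 11) - 365119)/((438 + (-8 + 14/19)²) + 90583) = (284*1 - 365119)/((438 + (-138/19)²) + 90583) = (284 - 365119)/((438 + 19044/361) + 90583) = -364835/(177162/361 + 90583) = -364835/32877625/361 = -364835*361/32877625 = -26341087/6575525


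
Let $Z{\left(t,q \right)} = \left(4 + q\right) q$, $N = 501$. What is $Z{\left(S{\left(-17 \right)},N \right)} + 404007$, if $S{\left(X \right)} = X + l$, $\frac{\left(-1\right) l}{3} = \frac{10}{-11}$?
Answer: $657012$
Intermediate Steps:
$l = \frac{30}{11}$ ($l = - 3 \frac{10}{-11} = - 3 \cdot 10 \left(- \frac{1}{11}\right) = \left(-3\right) \left(- \frac{10}{11}\right) = \frac{30}{11} \approx 2.7273$)
$S{\left(X \right)} = \frac{30}{11} + X$ ($S{\left(X \right)} = X + \frac{30}{11} = \frac{30}{11} + X$)
$Z{\left(t,q \right)} = q \left(4 + q\right)$
$Z{\left(S{\left(-17 \right)},N \right)} + 404007 = 501 \left(4 + 501\right) + 404007 = 501 \cdot 505 + 404007 = 253005 + 404007 = 657012$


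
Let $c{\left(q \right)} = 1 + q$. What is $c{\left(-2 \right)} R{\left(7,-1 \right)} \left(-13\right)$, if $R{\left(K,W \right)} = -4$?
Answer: $-52$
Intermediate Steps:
$c{\left(-2 \right)} R{\left(7,-1 \right)} \left(-13\right) = \left(1 - 2\right) \left(-4\right) \left(-13\right) = \left(-1\right) \left(-4\right) \left(-13\right) = 4 \left(-13\right) = -52$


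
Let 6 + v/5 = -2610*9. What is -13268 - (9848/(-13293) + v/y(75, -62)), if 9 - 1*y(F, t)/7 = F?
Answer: -179741896/13293 ≈ -13522.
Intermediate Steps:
y(F, t) = 63 - 7*F
v = -117480 (v = -30 + 5*(-2610*9) = -30 + 5*(-435*54) = -30 + 5*(-23490) = -30 - 117450 = -117480)
-13268 - (9848/(-13293) + v/y(75, -62)) = -13268 - (9848/(-13293) - 117480/(63 - 7*75)) = -13268 - (9848*(-1/13293) - 117480/(63 - 525)) = -13268 - (-9848/13293 - 117480/(-462)) = -13268 - (-9848/13293 - 117480*(-1/462)) = -13268 - (-9848/13293 + 1780/7) = -13268 - 1*3370372/13293 = -13268 - 3370372/13293 = -179741896/13293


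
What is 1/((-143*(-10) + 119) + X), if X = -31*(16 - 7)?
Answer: 1/1270 ≈ 0.00078740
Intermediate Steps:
X = -279 (X = -31*9 = -279)
1/((-143*(-10) + 119) + X) = 1/((-143*(-10) + 119) - 279) = 1/((1430 + 119) - 279) = 1/(1549 - 279) = 1/1270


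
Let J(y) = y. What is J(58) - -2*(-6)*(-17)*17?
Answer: 3526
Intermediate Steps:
J(58) - -2*(-6)*(-17)*17 = 58 - -2*(-6)*(-17)*17 = 58 - 12*(-17)*17 = 58 - (-204)*17 = 58 - 1*(-3468) = 58 + 3468 = 3526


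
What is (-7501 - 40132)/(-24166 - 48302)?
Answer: 47633/72468 ≈ 0.65730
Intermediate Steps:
(-7501 - 40132)/(-24166 - 48302) = -47633/(-72468) = -47633*(-1/72468) = 47633/72468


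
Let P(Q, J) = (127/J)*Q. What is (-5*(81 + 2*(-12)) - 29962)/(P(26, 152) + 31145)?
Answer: -2298772/2368671 ≈ -0.97049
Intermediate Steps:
P(Q, J) = 127*Q/J
(-5*(81 + 2*(-12)) - 29962)/(P(26, 152) + 31145) = (-5*(81 + 2*(-12)) - 29962)/(127*26/152 + 31145) = (-5*(81 - 24) - 29962)/(127*26*(1/152) + 31145) = (-5*57 - 29962)/(1651/76 + 31145) = (-285 - 29962)/(2368671/76) = -30247*76/2368671 = -2298772/2368671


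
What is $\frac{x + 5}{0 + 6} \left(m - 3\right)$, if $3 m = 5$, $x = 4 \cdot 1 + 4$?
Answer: $- \frac{26}{9} \approx -2.8889$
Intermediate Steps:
$x = 8$ ($x = 4 + 4 = 8$)
$m = \frac{5}{3}$ ($m = \frac{1}{3} \cdot 5 = \frac{5}{3} \approx 1.6667$)
$\frac{x + 5}{0 + 6} \left(m - 3\right) = \frac{8 + 5}{0 + 6} \left(\frac{5}{3} - 3\right) = \frac{13}{6} \left(- \frac{4}{3}\right) = - \frac{26}{9}$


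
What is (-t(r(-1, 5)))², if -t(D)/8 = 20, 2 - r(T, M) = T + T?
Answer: 25600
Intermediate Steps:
r(T, M) = 2 - 2*T (r(T, M) = 2 - (T + T) = 2 - 2*T)
t(D) = -160 (t(D) = -8*20 = -160)
(-t(r(-1, 5)))² = (-1*(-160))² = 160² = 25600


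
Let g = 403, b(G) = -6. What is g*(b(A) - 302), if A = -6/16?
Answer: -124124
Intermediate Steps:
A = -3/8 (A = -6*1/16 = -3/8 ≈ -0.37500)
g*(b(A) - 302) = 403*(-6 - 302) = 403*(-308) = -124124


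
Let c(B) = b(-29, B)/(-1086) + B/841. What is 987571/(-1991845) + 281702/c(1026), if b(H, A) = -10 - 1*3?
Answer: 512472245139977441/2241162246805 ≈ 2.2866e+5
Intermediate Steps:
b(H, A) = -13 (b(H, A) = -10 - 3 = -13)
c(B) = 13/1086 + B/841 (c(B) = -13/(-1086) + B/841 = -13*(-1/1086) + B*(1/841) = 13/1086 + B/841)
987571/(-1991845) + 281702/c(1026) = 987571/(-1991845) + 281702/(13/1086 + (1/841)*1026) = 987571*(-1/1991845) + 281702/(13/1086 + 1026/841) = -987571/1991845 + 281702/(1125169/913326) = -987571/1991845 + 281702*(913326/1125169) = -987571/1991845 + 257285760852/1125169 = 512472245139977441/2241162246805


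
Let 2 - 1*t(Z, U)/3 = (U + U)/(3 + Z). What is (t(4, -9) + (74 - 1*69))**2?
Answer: 17161/49 ≈ 350.22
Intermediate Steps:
t(Z, U) = 6 - 6*U/(3 + Z) (t(Z, U) = 6 - 3*(U + U)/(3 + Z) = 6 - 3*2*U/(3 + Z) = 6 - 6*U/(3 + Z))
(t(4, -9) + (74 - 1*69))**2 = (6*(3 + 4 - 1*(-9))/(3 + 4) + (74 - 1*69))**2 = (6*(3 + 4 + 9)/7 + (74 - 69))**2 = (6*(1/7)*16 + 5)**2 = (96/7 + 5)**2 = (131/7)**2 = 17161/49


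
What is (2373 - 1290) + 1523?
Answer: 2606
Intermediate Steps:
(2373 - 1290) + 1523 = 1083 + 1523 = 2606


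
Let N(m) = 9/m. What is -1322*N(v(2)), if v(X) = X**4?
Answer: -5949/8 ≈ -743.63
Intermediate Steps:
-1322*N(v(2)) = -11898/(2**4) = -11898/16 = -1322*9/16 = -5949/8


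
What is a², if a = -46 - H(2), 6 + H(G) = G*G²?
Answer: 2304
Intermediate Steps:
H(G) = -6 + G³ (H(G) = -6 + G*G² = -6 + G³)
a = -48 (a = -46 - (-6 + 2³) = -46 - (-6 + 8) = -46 - 1*2 = -46 - 2 = -48)
a² = (-48)² = 2304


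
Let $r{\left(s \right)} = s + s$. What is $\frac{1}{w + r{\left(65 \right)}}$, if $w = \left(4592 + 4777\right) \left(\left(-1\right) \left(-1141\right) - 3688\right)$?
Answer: $- \frac{1}{23862713} \approx -4.1906 \cdot 10^{-8}$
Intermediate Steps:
$r{\left(s \right)} = 2 s$
$w = -23862843$ ($w = 9369 \left(1141 - 3688\right) = 9369 \left(-2547\right) = -23862843$)
$\frac{1}{w + r{\left(65 \right)}} = \frac{1}{-23862843 + 2 \cdot 65} = \frac{1}{-23862843 + 130} = \frac{1}{-23862713} = - \frac{1}{23862713}$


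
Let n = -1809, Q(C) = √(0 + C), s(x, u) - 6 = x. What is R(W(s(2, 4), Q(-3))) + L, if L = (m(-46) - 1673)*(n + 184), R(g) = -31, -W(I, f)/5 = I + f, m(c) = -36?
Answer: 2777094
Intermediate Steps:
s(x, u) = 6 + x
Q(C) = √C
W(I, f) = -5*I - 5*f (W(I, f) = -5*(I + f) = -5*I - 5*f)
L = 2777125 (L = (-36 - 1673)*(-1809 + 184) = -1709*(-1625) = 2777125)
R(W(s(2, 4), Q(-3))) + L = -31 + 2777125 = 2777094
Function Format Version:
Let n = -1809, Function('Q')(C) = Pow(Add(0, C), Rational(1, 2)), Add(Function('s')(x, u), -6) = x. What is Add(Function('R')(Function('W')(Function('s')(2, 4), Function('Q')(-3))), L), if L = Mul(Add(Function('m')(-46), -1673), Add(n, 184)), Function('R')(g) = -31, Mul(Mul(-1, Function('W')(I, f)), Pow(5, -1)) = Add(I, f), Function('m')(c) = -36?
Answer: 2777094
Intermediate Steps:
Function('s')(x, u) = Add(6, x)
Function('Q')(C) = Pow(C, Rational(1, 2))
Function('W')(I, f) = Add(Mul(-5, I), Mul(-5, f)) (Function('W')(I, f) = Mul(-5, Add(I, f)) = Add(Mul(-5, I), Mul(-5, f)))
L = 2777125 (L = Mul(Add(-36, -1673), Add(-1809, 184)) = Mul(-1709, -1625) = 2777125)
Add(Function('R')(Function('W')(Function('s')(2, 4), Function('Q')(-3))), L) = Add(-31, 2777125) = 2777094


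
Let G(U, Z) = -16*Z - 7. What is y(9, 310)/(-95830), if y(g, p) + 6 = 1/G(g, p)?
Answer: 29803/475987610 ≈ 6.2613e-5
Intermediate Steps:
G(U, Z) = -7 - 16*Z
y(g, p) = -6 + 1/(-7 - 16*p)
y(9, 310)/(-95830) = ((-43 - 96*310)/(7 + 16*310))/(-95830) = ((-43 - 29760)/(7 + 4960))*(-1/95830) = (-29803/4967)*(-1/95830) = ((1/4967)*(-29803))*(-1/95830) = -29803/4967*(-1/95830) = 29803/475987610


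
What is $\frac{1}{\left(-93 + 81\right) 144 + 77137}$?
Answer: $\frac{1}{75409} \approx 1.3261 \cdot 10^{-5}$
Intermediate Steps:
$\frac{1}{\left(-93 + 81\right) 144 + 77137} = \frac{1}{\left(-12\right) 144 + 77137} = \frac{1}{-1728 + 77137} = \frac{1}{75409}$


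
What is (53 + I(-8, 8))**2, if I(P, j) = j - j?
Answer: 2809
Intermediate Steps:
I(P, j) = 0
(53 + I(-8, 8))**2 = (53 + 0)**2 = 53**2 = 2809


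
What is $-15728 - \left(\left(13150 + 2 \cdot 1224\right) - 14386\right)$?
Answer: $-16940$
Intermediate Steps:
$-15728 - \left(\left(13150 + 2 \cdot 1224\right) - 14386\right) = -15728 - \left(\left(13150 + 2448\right) - 14386\right) = -15728 - \left(15598 - 14386\right) = -15728 - 1212 = -16940$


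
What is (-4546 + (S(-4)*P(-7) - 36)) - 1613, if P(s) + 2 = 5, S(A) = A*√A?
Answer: -6195 - 24*I ≈ -6195.0 - 24.0*I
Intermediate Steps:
S(A) = A^(3/2)
P(s) = 3 (P(s) = -2 + 5 = 3)
(-4546 + (S(-4)*P(-7) - 36)) - 1613 = (-4546 + ((-4)^(3/2)*3 - 36)) - 1613 = (-4546 + (-8*I*3 - 36)) - 1613 = (-4546 + (-24*I - 36)) - 1613 = (-4546 + (-36 - 24*I)) - 1613 = (-4582 - 24*I) - 1613 = -6195 - 24*I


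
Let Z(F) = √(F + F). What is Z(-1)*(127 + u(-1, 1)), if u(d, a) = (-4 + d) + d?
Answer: 121*I*√2 ≈ 171.12*I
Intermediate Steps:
u(d, a) = -4 + 2*d
Z(F) = √2*√F (Z(F) = √(2*F) = √2*√F)
Z(-1)*(127 + u(-1, 1)) = (√2*√(-1))*(127 + (-4 + 2*(-1))) = (√2*I)*(127 + (-4 - 2)) = (I*√2)*(127 - 6) = (I*√2)*121 = 121*I*√2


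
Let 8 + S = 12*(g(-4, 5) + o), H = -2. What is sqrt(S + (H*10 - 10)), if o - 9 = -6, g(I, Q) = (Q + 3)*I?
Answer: I*sqrt(386) ≈ 19.647*I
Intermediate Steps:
g(I, Q) = I*(3 + Q) (g(I, Q) = (3 + Q)*I = I*(3 + Q))
o = 3 (o = 9 - 6 = 3)
S = -356 (S = -8 + 12*(-4*(3 + 5) + 3) = -8 + 12*(-4*8 + 3) = -8 + 12*(-32 + 3) = -8 + 12*(-29) = -8 - 348 = -356)
sqrt(S + (H*10 - 10)) = sqrt(-356 + (-2*10 - 10)) = sqrt(-356 + (-20 - 10)) = sqrt(-356 - 30) = sqrt(-386) = I*sqrt(386)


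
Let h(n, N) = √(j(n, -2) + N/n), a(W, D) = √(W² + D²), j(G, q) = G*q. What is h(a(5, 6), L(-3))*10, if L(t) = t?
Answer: 50*I*√5*61^(¾)/61 ≈ 40.006*I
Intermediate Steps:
a(W, D) = √(D² + W²)
h(n, N) = √(-2*n + N/n) (h(n, N) = √(n*(-2) + N/n) = √(-2*n + N/n))
h(a(5, 6), L(-3))*10 = √(-2*√(6² + 5²) - 3/√(6² + 5²))*10 = √(-2*√(36 + 25) - 3/√(36 + 25))*10 = √(-2*√61 - 3*√61/61)*10 = √(-125*√61/61)*10 = (5*I*61^(¾)*(61*√5)/3721)*10 = 50*I*√5*61^(¾)/61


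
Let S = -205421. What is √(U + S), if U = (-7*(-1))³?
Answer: I*√205078 ≈ 452.86*I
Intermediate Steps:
U = 343 (U = 7³ = 343)
√(U + S) = √(343 - 205421) = √(-205078) = I*√205078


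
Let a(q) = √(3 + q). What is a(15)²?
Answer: 18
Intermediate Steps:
a(15)² = (√(3 + 15))² = (√18)² = (3*√2)² = 18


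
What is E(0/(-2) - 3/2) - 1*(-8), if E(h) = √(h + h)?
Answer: 8 + I*√3 ≈ 8.0 + 1.732*I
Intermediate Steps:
E(h) = √2*√h (E(h) = √(2*h) = √2*√h)
E(0/(-2) - 3/2) - 1*(-8) = √2*√(0/(-2) - 3/2) - 1*(-8) = √2*√(0*(-½) - 3*½) + 8 = √2*√(0 - 3/2) + 8 = √2*√(-3/2) + 8 = √2*(I*√6/2) + 8 = I*√3 + 8 = 8 + I*√3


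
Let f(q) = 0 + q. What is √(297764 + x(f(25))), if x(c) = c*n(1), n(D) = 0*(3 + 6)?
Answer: 2*√74441 ≈ 545.68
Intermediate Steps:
n(D) = 0 (n(D) = 0*9 = 0)
f(q) = q
x(c) = 0 (x(c) = c*0 = 0)
√(297764 + x(f(25))) = √(297764 + 0) = √297764 = 2*√74441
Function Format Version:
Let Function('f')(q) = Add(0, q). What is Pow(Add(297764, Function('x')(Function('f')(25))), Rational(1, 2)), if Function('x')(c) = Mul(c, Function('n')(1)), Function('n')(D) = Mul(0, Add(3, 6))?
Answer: Mul(2, Pow(74441, Rational(1, 2))) ≈ 545.68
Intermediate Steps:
Function('n')(D) = 0 (Function('n')(D) = Mul(0, 9) = 0)
Function('f')(q) = q
Function('x')(c) = 0 (Function('x')(c) = Mul(c, 0) = 0)
Pow(Add(297764, Function('x')(Function('f')(25))), Rational(1, 2)) = Pow(Add(297764, 0), Rational(1, 2)) = Pow(297764, Rational(1, 2)) = Mul(2, Pow(74441, Rational(1, 2)))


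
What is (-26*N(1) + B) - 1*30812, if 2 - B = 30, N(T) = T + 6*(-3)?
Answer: -30398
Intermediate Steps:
N(T) = -18 + T (N(T) = T - 18 = -18 + T)
B = -28 (B = 2 - 1*30 = 2 - 30 = -28)
(-26*N(1) + B) - 1*30812 = (-26*(-18 + 1) - 28) - 1*30812 = (-26*(-17) - 28) - 30812 = (442 - 28) - 30812 = 414 - 30812 = -30398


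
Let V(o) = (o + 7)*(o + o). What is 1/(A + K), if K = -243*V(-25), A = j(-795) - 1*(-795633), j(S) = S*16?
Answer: 1/564213 ≈ 1.7724e-6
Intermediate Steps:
V(o) = 2*o*(7 + o) (V(o) = (7 + o)*(2*o) = 2*o*(7 + o))
j(S) = 16*S
A = 782913 (A = 16*(-795) - 1*(-795633) = -12720 + 795633 = 782913)
K = -218700 (K = -486*(-25)*(7 - 25) = -486*(-25)*(-18) = -243*900 = -218700)
1/(A + K) = 1/(782913 - 218700) = 1/564213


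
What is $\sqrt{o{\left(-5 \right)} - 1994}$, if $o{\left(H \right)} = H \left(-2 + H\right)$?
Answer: $i \sqrt{1959} \approx 44.261 i$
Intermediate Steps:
$\sqrt{o{\left(-5 \right)} - 1994} = \sqrt{- 5 \left(-2 - 5\right) - 1994} = \sqrt{\left(-5\right) \left(-7\right) - 1994} = \sqrt{35 - 1994} = \sqrt{-1959} = i \sqrt{1959}$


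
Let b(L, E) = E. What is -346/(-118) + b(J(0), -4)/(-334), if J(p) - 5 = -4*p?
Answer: 29009/9853 ≈ 2.9442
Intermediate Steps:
J(p) = 5 - 4*p
-346/(-118) + b(J(0), -4)/(-334) = -346/(-118) - 4/(-334) = -346*(-1/118) - 4*(-1/334) = 173/59 + 2/167 = 29009/9853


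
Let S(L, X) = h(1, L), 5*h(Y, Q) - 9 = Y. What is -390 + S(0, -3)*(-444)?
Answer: -1278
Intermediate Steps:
h(Y, Q) = 9/5 + Y/5
S(L, X) = 2 (S(L, X) = 9/5 + (⅕)*1 = 9/5 + ⅕ = 2)
-390 + S(0, -3)*(-444) = -390 + 2*(-444) = -390 - 888 = -1278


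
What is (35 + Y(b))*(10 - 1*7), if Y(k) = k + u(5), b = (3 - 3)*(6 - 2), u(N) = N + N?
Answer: 135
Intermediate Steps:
u(N) = 2*N
b = 0 (b = 0*4 = 0)
Y(k) = 10 + k (Y(k) = k + 2*5 = k + 10 = 10 + k)
(35 + Y(b))*(10 - 1*7) = (35 + (10 + 0))*(10 - 1*7) = (35 + 10)*(10 - 7) = 45*3 = 135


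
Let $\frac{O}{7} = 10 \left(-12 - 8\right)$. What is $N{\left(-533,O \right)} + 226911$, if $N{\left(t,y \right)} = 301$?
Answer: $227212$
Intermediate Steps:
$O = -1400$ ($O = 7 \cdot 10 \left(-12 - 8\right) = 7 \cdot 10 \left(-20\right) = 7 \left(-200\right) = -1400$)
$N{\left(-533,O \right)} + 226911 = 301 + 226911 = 227212$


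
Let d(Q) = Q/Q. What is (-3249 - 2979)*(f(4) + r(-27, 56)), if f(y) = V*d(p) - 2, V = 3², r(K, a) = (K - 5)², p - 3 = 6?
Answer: -6421068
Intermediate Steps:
p = 9 (p = 3 + 6 = 9)
d(Q) = 1
r(K, a) = (-5 + K)²
V = 9
f(y) = 7 (f(y) = 9*1 - 2 = 9 - 2 = 7)
(-3249 - 2979)*(f(4) + r(-27, 56)) = (-3249 - 2979)*(7 + (-5 - 27)²) = -6228*(7 + (-32)²) = -6228*(7 + 1024) = -6228*1031 = -6421068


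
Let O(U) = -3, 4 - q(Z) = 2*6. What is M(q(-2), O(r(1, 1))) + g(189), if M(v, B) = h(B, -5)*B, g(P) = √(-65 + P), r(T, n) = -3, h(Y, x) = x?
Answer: 15 + 2*√31 ≈ 26.136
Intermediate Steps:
q(Z) = -8 (q(Z) = 4 - 2*6 = 4 - 1*12 = 4 - 12 = -8)
M(v, B) = -5*B
M(q(-2), O(r(1, 1))) + g(189) = -5*(-3) + √(-65 + 189) = 15 + √124 = 15 + 2*√31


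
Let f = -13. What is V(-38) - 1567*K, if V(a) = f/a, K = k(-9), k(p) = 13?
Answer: -774085/38 ≈ -20371.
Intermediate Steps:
K = 13
V(a) = -13/a
V(-38) - 1567*K = -13/(-38) - 1567*13 = -13*(-1/38) - 20371 = 13/38 - 20371 = -774085/38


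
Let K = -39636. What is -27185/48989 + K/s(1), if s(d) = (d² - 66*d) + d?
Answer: 484997041/783824 ≈ 618.76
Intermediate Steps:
s(d) = d² - 65*d
-27185/48989 + K/s(1) = -27185/48989 - 39636/(-65 + 1) = -27185*1/48989 - 39636/(1*(-64)) = -27185/48989 - 39636/(-64) = -27185/48989 - 39636*(-1/64) = -27185/48989 + 9909/16 = 484997041/783824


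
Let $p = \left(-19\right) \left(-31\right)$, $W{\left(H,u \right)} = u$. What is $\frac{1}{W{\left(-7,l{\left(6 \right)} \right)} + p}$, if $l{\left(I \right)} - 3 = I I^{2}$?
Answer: $\frac{1}{808} \approx 0.0012376$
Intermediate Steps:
$l{\left(I \right)} = 3 + I^{3}$ ($l{\left(I \right)} = 3 + I I^{2} = 3 + I^{3}$)
$p = 589$
$\frac{1}{W{\left(-7,l{\left(6 \right)} \right)} + p} = \frac{1}{\left(3 + 6^{3}\right) + 589} = \frac{1}{\left(3 + 216\right) + 589} = \frac{1}{219 + 589} = \frac{1}{808}$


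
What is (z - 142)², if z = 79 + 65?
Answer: 4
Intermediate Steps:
z = 144
(z - 142)² = (144 - 142)² = 2² = 4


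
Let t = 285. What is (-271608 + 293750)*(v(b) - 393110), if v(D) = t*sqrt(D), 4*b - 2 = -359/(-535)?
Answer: -8704241620 + 631047*sqrt(764515)/107 ≈ -8.6991e+9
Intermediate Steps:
b = 1429/2140 (b = 1/2 + (-359/(-535))/4 = 1/2 + (-359*(-1/535))/4 = 1/2 + (1/4)*(359/535) = 1/2 + 359/2140 = 1429/2140 ≈ 0.66776)
v(D) = 285*sqrt(D)
(-271608 + 293750)*(v(b) - 393110) = (-271608 + 293750)*(285*sqrt(1429/2140) - 393110) = 22142*(285*(sqrt(764515)/1070) - 393110) = 22142*(57*sqrt(764515)/214 - 393110) = 22142*(-393110 + 57*sqrt(764515)/214) = -8704241620 + 631047*sqrt(764515)/107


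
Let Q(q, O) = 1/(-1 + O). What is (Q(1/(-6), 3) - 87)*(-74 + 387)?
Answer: -54149/2 ≈ -27075.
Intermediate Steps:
(Q(1/(-6), 3) - 87)*(-74 + 387) = (1/(-1 + 3) - 87)*(-74 + 387) = (1/2 - 87)*313 = (½ - 87)*313 = -173/2*313 = -54149/2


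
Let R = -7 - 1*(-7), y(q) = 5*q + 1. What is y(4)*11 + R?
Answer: 231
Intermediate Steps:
y(q) = 1 + 5*q
R = 0 (R = -7 + 7 = 0)
y(4)*11 + R = (1 + 5*4)*11 + 0 = (1 + 20)*11 + 0 = 21*11 + 0 = 231 + 0 = 231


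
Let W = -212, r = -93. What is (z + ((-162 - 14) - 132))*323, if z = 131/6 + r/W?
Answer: -58696529/636 ≈ -92290.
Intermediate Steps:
z = 14165/636 (z = 131/6 - 93/(-212) = 131*(⅙) - 93*(-1/212) = 131/6 + 93/212 = 14165/636 ≈ 22.272)
(z + ((-162 - 14) - 132))*323 = (14165/636 + ((-162 - 14) - 132))*323 = (14165/636 + (-176 - 132))*323 = (14165/636 - 308)*323 = -181723/636*323 = -58696529/636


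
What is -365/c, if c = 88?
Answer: -365/88 ≈ -4.1477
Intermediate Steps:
-365/c = -365/88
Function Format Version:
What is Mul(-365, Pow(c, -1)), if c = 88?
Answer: Rational(-365, 88) ≈ -4.1477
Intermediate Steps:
Mul(-365, Pow(c, -1)) = Mul(-365, Pow(88, -1)) = Mul(-365, Rational(1, 88)) = Rational(-365, 88)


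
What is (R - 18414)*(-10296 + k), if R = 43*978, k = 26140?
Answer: 374552160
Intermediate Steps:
R = 42054
(R - 18414)*(-10296 + k) = (42054 - 18414)*(-10296 + 26140) = 23640*15844 = 374552160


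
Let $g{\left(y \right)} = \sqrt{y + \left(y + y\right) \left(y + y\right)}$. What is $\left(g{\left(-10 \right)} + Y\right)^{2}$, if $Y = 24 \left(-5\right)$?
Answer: $\left(120 - \sqrt{390}\right)^{2} \approx 10050.0$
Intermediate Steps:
$Y = -120$
$g{\left(y \right)} = \sqrt{y + 4 y^{2}}$ ($g{\left(y \right)} = \sqrt{y + 2 y 2 y} = \sqrt{y + 4 y^{2}}$)
$\left(g{\left(-10 \right)} + Y\right)^{2} = \left(\sqrt{- 10 \left(1 + 4 \left(-10\right)\right)} - 120\right)^{2} = \left(\sqrt{- 10 \left(1 - 40\right)} - 120\right)^{2} = \left(\sqrt{\left(-10\right) \left(-39\right)} - 120\right)^{2} = \left(\sqrt{390} - 120\right)^{2} = \left(-120 + \sqrt{390}\right)^{2}$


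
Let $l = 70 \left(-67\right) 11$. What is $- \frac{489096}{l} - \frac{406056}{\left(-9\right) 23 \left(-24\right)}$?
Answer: $- \frac{385804169}{5339565} \approx -72.254$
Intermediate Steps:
$l = -51590$ ($l = \left(-4690\right) 11 = -51590$)
$- \frac{489096}{l} - \frac{406056}{\left(-9\right) 23 \left(-24\right)} = - \frac{489096}{-51590} - \frac{406056}{\left(-9\right) 23 \left(-24\right)} = \left(-489096\right) \left(- \frac{1}{51590}\right) - \frac{406056}{\left(-207\right) \left(-24\right)} = \frac{244548}{25795} - \frac{406056}{4968} = \frac{244548}{25795} - \frac{16919}{207} = - \frac{385804169}{5339565}$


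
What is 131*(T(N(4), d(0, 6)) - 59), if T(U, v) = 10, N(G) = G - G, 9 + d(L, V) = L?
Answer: -6419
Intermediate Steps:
d(L, V) = -9 + L
N(G) = 0
131*(T(N(4), d(0, 6)) - 59) = 131*(10 - 59) = 131*(-49) = -6419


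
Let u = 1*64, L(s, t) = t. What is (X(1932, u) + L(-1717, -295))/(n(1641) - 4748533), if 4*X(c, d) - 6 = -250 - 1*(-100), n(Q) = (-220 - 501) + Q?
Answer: 331/4747613 ≈ 6.9719e-5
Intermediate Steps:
n(Q) = -721 + Q
u = 64
X(c, d) = -36 (X(c, d) = 3/2 + (-250 - 1*(-100))/4 = 3/2 + (-250 + 100)/4 = 3/2 + (¼)*(-150) = 3/2 - 75/2 = -36)
(X(1932, u) + L(-1717, -295))/(n(1641) - 4748533) = (-36 - 295)/((-721 + 1641) - 4748533) = -331/(920 - 4748533) = -331/(-4747613) = -331*(-1/4747613) = 331/4747613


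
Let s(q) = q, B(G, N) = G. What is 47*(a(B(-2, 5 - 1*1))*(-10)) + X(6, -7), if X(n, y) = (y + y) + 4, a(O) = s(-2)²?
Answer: -1890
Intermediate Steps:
a(O) = 4 (a(O) = (-2)² = 4)
X(n, y) = 4 + 2*y (X(n, y) = 2*y + 4 = 4 + 2*y)
47*(a(B(-2, 5 - 1*1))*(-10)) + X(6, -7) = 47*(4*(-10)) + (4 + 2*(-7)) = 47*(-40) + (4 - 14) = -1880 - 10 = -1890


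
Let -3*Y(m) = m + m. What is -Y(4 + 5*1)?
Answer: 6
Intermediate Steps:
Y(m) = -2*m/3 (Y(m) = -(m + m)/3 = -2*m/3)
-Y(4 + 5*1) = -(-2)*(4 + 5*1)/3 = -(-2)*(4 + 5)/3 = -(-2)*9/3 = -1*(-6) = 6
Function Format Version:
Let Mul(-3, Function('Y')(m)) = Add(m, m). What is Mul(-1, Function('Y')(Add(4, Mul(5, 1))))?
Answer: 6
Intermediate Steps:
Function('Y')(m) = Mul(Rational(-2, 3), m) (Function('Y')(m) = Mul(Rational(-1, 3), Add(m, m)) = Mul(Rational(-1, 3), Mul(2, m)) = Mul(Rational(-2, 3), m))
Mul(-1, Function('Y')(Add(4, Mul(5, 1)))) = Mul(-1, Mul(Rational(-2, 3), Add(4, Mul(5, 1)))) = Mul(-1, Mul(Rational(-2, 3), Add(4, 5))) = Mul(-1, Mul(Rational(-2, 3), 9)) = Mul(-1, -6) = 6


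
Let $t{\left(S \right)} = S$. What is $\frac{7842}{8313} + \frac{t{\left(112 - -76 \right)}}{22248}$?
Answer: $\frac{14669305}{15412302} \approx 0.95179$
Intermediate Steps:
$\frac{7842}{8313} + \frac{t{\left(112 - -76 \right)}}{22248} = \frac{7842}{8313} + \frac{112 - -76}{22248} = 7842 \cdot \frac{1}{8313} + \left(112 + 76\right) \frac{1}{22248} = \frac{2614}{2771} + 188 \cdot \frac{1}{22248} = \frac{2614}{2771} + \frac{47}{5562} = \frac{14669305}{15412302}$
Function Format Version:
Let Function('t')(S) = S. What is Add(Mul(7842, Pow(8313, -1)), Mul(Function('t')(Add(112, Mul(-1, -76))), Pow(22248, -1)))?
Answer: Rational(14669305, 15412302) ≈ 0.95179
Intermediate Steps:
Add(Mul(7842, Pow(8313, -1)), Mul(Function('t')(Add(112, Mul(-1, -76))), Pow(22248, -1))) = Add(Mul(7842, Pow(8313, -1)), Mul(Add(112, Mul(-1, -76)), Pow(22248, -1))) = Add(Mul(7842, Rational(1, 8313)), Mul(Add(112, 76), Rational(1, 22248))) = Add(Rational(2614, 2771), Mul(188, Rational(1, 22248))) = Add(Rational(2614, 2771), Rational(47, 5562)) = Rational(14669305, 15412302)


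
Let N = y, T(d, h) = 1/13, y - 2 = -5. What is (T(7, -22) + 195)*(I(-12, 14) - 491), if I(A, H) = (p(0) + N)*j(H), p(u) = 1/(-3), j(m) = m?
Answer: -4090568/39 ≈ -1.0489e+5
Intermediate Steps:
y = -3 (y = 2 - 5 = -3)
T(d, h) = 1/13
N = -3
p(u) = -1/3
I(A, H) = -10*H/3 (I(A, H) = (-1/3 - 3)*H = -10*H/3)
(T(7, -22) + 195)*(I(-12, 14) - 491) = (1/13 + 195)*(-10/3*14 - 491) = 2536*(-140/3 - 491)/13 = (2536/13)*(-1613/3) = -4090568/39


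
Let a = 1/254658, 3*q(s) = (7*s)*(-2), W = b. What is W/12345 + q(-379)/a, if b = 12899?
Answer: 5560251169919/12345 ≈ 4.5040e+8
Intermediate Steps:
W = 12899
q(s) = -14*s/3 (q(s) = ((7*s)*(-2))/3 = (-14*s)/3 = -14*s/3)
a = 1/254658 ≈ 3.9268e-6
W/12345 + q(-379)/a = 12899/12345 + (-14/3*(-379))/(1/254658) = 12899*(1/12345) + (5306/3)*254658 = 12899/12345 + 450405116 = 5560251169919/12345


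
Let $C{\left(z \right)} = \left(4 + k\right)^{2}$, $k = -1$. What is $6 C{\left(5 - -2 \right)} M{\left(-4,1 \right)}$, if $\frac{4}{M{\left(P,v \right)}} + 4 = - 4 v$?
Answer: $-27$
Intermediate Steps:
$M{\left(P,v \right)} = \frac{4}{-4 - 4 v}$
$C{\left(z \right)} = 9$ ($C{\left(z \right)} = \left(4 - 1\right)^{2} = 3^{2} = 9$)
$6 C{\left(5 - -2 \right)} M{\left(-4,1 \right)} = 6 \cdot 9 \left(- \frac{1}{1 + 1}\right) = 54 \left(- \frac{1}{2}\right) = -27$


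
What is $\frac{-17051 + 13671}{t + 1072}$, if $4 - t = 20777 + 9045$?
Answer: $\frac{1690}{14373} \approx 0.11758$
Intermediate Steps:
$t = -29818$ ($t = 4 - \left(20777 + 9045\right) = 4 - 29822 = -29818$)
$\frac{-17051 + 13671}{t + 1072} = \frac{-17051 + 13671}{-29818 + 1072} = - \frac{3380}{-28746} = \left(-3380\right) \left(- \frac{1}{28746}\right) = \frac{1690}{14373}$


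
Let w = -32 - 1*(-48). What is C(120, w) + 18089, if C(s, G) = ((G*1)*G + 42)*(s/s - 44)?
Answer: 5275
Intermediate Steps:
w = 16 (w = -32 + 48 = 16)
C(s, G) = -1806 - 43*G**2 (C(s, G) = (G*G + 42)*(1 - 44) = (G**2 + 42)*(-43) = (42 + G**2)*(-43) = -1806 - 43*G**2)
C(120, w) + 18089 = (-1806 - 43*16**2) + 18089 = (-1806 - 43*256) + 18089 = (-1806 - 11008) + 18089 = -12814 + 18089 = 5275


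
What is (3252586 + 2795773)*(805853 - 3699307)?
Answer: -17500648541986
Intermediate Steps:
(3252586 + 2795773)*(805853 - 3699307) = 6048359*(-2893454) = -17500648541986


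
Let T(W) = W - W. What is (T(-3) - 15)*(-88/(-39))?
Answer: -440/13 ≈ -33.846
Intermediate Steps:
T(W) = 0
(T(-3) - 15)*(-88/(-39)) = (0 - 15)*(-88/(-39)) = -(-1320)*(-1)/39 = -15*88/39 = -440/13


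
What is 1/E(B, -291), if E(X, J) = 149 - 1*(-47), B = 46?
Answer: 1/196 ≈ 0.0051020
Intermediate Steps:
E(X, J) = 196 (E(X, J) = 149 + 47 = 196)
1/E(B, -291) = 1/196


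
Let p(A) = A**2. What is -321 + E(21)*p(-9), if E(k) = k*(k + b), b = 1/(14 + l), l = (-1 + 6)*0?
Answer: 71043/2 ≈ 35522.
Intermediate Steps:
l = 0 (l = 5*0 = 0)
b = 1/14 (b = 1/(14 + 0) = 1/14 ≈ 0.071429)
E(k) = k*(1/14 + k) (E(k) = k*(k + 1/14) = k*(1/14 + k))
-321 + E(21)*p(-9) = -321 + (21*(1/14 + 21))*(-9)**2 = -321 + (21*(295/14))*81 = -321 + (885/2)*81 = -321 + 71685/2 = 71043/2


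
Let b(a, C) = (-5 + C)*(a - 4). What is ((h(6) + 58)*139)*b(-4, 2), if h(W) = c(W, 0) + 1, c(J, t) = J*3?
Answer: 256872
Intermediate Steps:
b(a, C) = (-5 + C)*(-4 + a)
c(J, t) = 3*J
h(W) = 1 + 3*W (h(W) = 3*W + 1 = 1 + 3*W)
((h(6) + 58)*139)*b(-4, 2) = (((1 + 3*6) + 58)*139)*(20 - 5*(-4) - 4*2 + 2*(-4)) = (((1 + 18) + 58)*139)*(20 + 20 - 8 - 8) = ((19 + 58)*139)*24 = (77*139)*24 = 10703*24 = 256872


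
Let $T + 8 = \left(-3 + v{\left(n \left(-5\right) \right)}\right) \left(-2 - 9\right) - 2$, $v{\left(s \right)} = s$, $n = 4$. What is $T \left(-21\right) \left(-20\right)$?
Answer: $102060$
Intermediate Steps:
$T = 243$ ($T = -8 - \left(2 - \left(-3 + 4 \left(-5\right)\right) \left(-2 - 9\right)\right) = -8 - \left(2 - \left(-3 - 20\right) \left(-11\right)\right) = -8 - -251 = -8 + \left(253 - 2\right) = -8 + 251 = 243$)
$T \left(-21\right) \left(-20\right) = 243 \left(-21\right) \left(-20\right) = \left(-5103\right) \left(-20\right) = 102060$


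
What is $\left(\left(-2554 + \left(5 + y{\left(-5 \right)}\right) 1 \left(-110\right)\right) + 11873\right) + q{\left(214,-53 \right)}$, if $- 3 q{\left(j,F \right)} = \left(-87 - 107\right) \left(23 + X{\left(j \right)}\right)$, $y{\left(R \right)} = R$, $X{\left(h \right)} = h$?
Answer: $24645$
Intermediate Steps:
$q{\left(j,F \right)} = \frac{4462}{3} + \frac{194 j}{3}$ ($q{\left(j,F \right)} = - \frac{\left(-87 - 107\right) \left(23 + j\right)}{3} = - \frac{\left(-194\right) \left(23 + j\right)}{3} = - \frac{-4462 - 194 j}{3} = \frac{4462}{3} + \frac{194 j}{3}$)
$\left(\left(-2554 + \left(5 + y{\left(-5 \right)}\right) 1 \left(-110\right)\right) + 11873\right) + q{\left(214,-53 \right)} = \left(\left(-2554 + \left(5 - 5\right) 1 \left(-110\right)\right) + 11873\right) + \left(\frac{4462}{3} + \frac{194}{3} \cdot 214\right) = \left(\left(-2554 + 0 \cdot 1 \left(-110\right)\right) + 11873\right) + \left(\frac{4462}{3} + \frac{41516}{3}\right) = \left(\left(-2554 + 0 \left(-110\right)\right) + 11873\right) + 15326 = \left(\left(-2554 + 0\right) + 11873\right) + 15326 = \left(-2554 + 11873\right) + 15326 = 9319 + 15326 = 24645$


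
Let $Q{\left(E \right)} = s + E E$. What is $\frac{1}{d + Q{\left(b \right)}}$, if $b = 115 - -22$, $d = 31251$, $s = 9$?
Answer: $\frac{1}{50029} \approx 1.9988 \cdot 10^{-5}$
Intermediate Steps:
$b = 137$ ($b = 115 + 22 = 137$)
$Q{\left(E \right)} = 9 + E^{2}$ ($Q{\left(E \right)} = 9 + E E = 9 + E^{2}$)
$\frac{1}{d + Q{\left(b \right)}} = \frac{1}{31251 + \left(9 + 137^{2}\right)} = \frac{1}{31251 + \left(9 + 18769\right)} = \frac{1}{31251 + 18778} = \frac{1}{50029}$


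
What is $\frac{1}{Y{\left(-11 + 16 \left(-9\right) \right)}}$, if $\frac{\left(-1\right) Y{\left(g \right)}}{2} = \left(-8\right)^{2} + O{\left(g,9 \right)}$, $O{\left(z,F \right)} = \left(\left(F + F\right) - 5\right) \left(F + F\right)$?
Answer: $- \frac{1}{596} \approx -0.0016779$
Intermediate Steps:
$O{\left(z,F \right)} = 2 F \left(-5 + 2 F\right)$ ($O{\left(z,F \right)} = \left(2 F - 5\right) 2 F = \left(-5 + 2 F\right) 2 F = 2 F \left(-5 + 2 F\right)$)
$Y{\left(g \right)} = -596$ ($Y{\left(g \right)} = - 2 \left(\left(-8\right)^{2} + 2 \cdot 9 \left(-5 + 2 \cdot 9\right)\right) = - 2 \left(64 + 2 \cdot 9 \left(-5 + 18\right)\right) = - 2 \left(64 + 2 \cdot 9 \cdot 13\right) = - 2 \left(64 + 234\right) = \left(-2\right) 298 = -596$)
$\frac{1}{Y{\left(-11 + 16 \left(-9\right) \right)}} = \frac{1}{-596} = - \frac{1}{596}$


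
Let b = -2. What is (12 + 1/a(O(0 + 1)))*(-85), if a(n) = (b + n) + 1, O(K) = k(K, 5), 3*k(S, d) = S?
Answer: -1785/2 ≈ -892.50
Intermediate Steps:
k(S, d) = S/3
O(K) = K/3
a(n) = -1 + n (a(n) = (-2 + n) + 1 = -1 + n)
(12 + 1/a(O(0 + 1)))*(-85) = (12 + 1/(-1 + (0 + 1)/3))*(-85) = (12 + 1/(-1 + (1/3)*1))*(-85) = (12 + 1/(-1 + 1/3))*(-85) = (12 + 1/(-2/3))*(-85) = (12 - 3/2)*(-85) = (21/2)*(-85) = -1785/2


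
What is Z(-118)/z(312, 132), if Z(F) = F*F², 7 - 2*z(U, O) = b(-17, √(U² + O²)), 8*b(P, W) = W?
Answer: 92009792/6977 + 19716384*√797/6977 ≈ 92966.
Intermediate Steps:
b(P, W) = W/8
z(U, O) = 7/2 - √(O² + U²)/16 (z(U, O) = 7/2 - √(U² + O²)/16 = 7/2 - √(O² + U²)/16)
Z(F) = F³
Z(-118)/z(312, 132) = (-118)³/(7/2 - √(132² + 312²)/16) = -1643032/(7/2 - √(17424 + 97344)/16) = -1643032/(7/2 - 3*√797/4)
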